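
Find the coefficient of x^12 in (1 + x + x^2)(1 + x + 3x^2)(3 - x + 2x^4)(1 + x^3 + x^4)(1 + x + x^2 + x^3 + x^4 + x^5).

(1 + x + x^2) has coefficients 1,1,1 for degrees 0…2.
(1 + x + 3x^2) has coefficients 1,1,3,0,0,0,0,0,0,0,0,0,0 for degrees 0…12.
Multiplying by (3 - x + 2x^4) gives running coefficients 3,2,8,-3,2,2,6,0,0,0,0,0,0 for degrees 0…12.
Multiplying by (1 + x^3 + x^4) gives running coefficients 3,2,8,0,7,12,11,-1,4,8,6,0,0 for degrees 0…12.
Finally multiplying by (1 + x + x^2 + x^3 + x^4 + x^5), the product of all factors after the first has coefficients 3,5,13,13,20,32,40,37,33,41,40,28,17 for degrees 0…12.
[x^12] = 1·17 + 1·28 + 1·40 = 85.

85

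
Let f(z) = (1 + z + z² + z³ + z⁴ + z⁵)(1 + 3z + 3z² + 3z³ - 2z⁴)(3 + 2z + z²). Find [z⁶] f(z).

(1 + z + z² + z³ + z⁴ + z⁵) has coefficients 1,1,1,1,1,1 for degrees 0…5.
(1 + 3z + 3z² + 3z³ - 2z⁴) has coefficients 1,3,3,3,-2,0,0 for degrees 0…6.
Finally multiplying by (3 + 2z + z²), the product of all factors after the first has coefficients 3,11,16,18,3,-1,-2 for degrees 0…6.
[z⁶] = 1·(-2) + 1·(-1) + 1·3 + 1·18 + 1·16 + 1·11 = 45.

45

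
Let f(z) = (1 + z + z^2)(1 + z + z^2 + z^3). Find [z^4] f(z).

2

(1 + z + z^2) has coefficients 1,1,1 for degrees 0…2.
(1 + z + z^2 + z^3) has coefficients 1,1,1,1,0 for degrees 0…4.
[z^4] = 1·0 + 1·1 + 1·1 = 2.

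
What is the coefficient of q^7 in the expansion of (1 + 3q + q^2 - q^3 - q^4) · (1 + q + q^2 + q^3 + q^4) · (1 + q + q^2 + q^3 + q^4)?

(1 + 3q + q^2 - q^3 - q^4) has coefficients 1,3,1,-1,-1 for degrees 0…4.
(1 + q + q^2 + q^3 + q^4) has coefficients 1,1,1,1,1,0,0,0 for degrees 0…7.
Finally multiplying by (1 + q + q^2 + q^3 + q^4), the product of all factors after the first has coefficients 1,2,3,4,5,4,3,2 for degrees 0…7.
[q^7] = 1·2 + 3·3 + 1·4 − 1·5 − 1·4 = 6.

6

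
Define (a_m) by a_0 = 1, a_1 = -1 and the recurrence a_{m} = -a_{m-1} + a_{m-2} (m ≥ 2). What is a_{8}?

34

The ordinary generating function has denominator 1 + q - q^2.
Iterating the recurrence: a_0,…,a_{8} = 1, -1, 2, -3, 5, -8, 13, -21, 34.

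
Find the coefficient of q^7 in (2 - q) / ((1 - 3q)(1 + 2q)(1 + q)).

1385

Partial fractions give a closed form: a_n = (3/4)·3^n + (2)·(-2)^n + (-3/4)·(-1)^n.
At n = 7: a_7 = 1385.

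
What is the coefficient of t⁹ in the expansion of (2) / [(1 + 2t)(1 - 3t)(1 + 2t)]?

9830

The denominator gives the recurrence a_n = −a_(n−1) + 8a_(n−2) + 12a_(n−3) for n ≥ 3; the numerator fixes a_0 = 2, a_1 = -2, a_2 = 18.
Iterating: 2, -2, 18, -10, 130, 6, 914, 694, 6690, 9830, so a_9 = 9830.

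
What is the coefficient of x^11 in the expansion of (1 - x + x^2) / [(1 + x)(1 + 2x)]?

-7165

The denominator gives the recurrence a_n = −3a_(n−1) − 2a_(n−2) for n ≥ 3; the numerator fixes a_0 = 1, a_1 = -4, a_2 = 11.
Iterating: 1, -4, 11, -25, 53, -109, 221, -445, 893, -1789, 3581, -7165, so a_11 = -7165.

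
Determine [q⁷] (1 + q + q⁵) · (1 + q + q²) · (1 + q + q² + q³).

(1 + q + q⁵) has coefficients 1,1,0,0,0,1 for degrees 0…5.
(1 + q + q²) has coefficients 1,1,1,0,0,0,0,0 for degrees 0…7.
Finally multiplying by (1 + q + q² + q³), the product of all factors after the first has coefficients 1,2,3,3,2,1,0,0 for degrees 0…7.
[q⁷] = 1·0 + 1·0 + 1·3 = 3.

3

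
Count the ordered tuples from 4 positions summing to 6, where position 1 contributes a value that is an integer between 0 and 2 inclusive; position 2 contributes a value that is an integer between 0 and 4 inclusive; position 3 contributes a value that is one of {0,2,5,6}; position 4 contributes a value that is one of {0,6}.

The generating function for the choices is (1 + y + y²)·(1 + y + y² + y³ + y⁴)·(1 + y² + y⁵ + y⁶)·(1 + y⁶); the count is [y⁶].
(1 + y + y²) has coefficients 1,1,1 for degrees 0…2.
(1 + y + y² + y³ + y⁴) has coefficients 1,1,1,1,1,0,0 for degrees 0…6.
Multiplying by (1 + y² + y⁵ + y⁶) gives running coefficients 1,1,2,2,2,2,3 for degrees 0…6.
Finally multiplying by (1 + y⁶), the product of all factors after the first has coefficients 1,1,2,2,2,2,4 for degrees 0…6.
[y⁶] = 1·4 + 1·2 + 1·2 = 8.

8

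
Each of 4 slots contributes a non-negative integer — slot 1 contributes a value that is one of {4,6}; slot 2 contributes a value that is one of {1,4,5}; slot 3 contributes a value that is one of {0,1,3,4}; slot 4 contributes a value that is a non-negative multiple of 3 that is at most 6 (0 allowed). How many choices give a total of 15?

7

The generating function for the choices is (x⁴ + x⁶)·(x + x⁴ + x⁵)·(1 + x + x³ + x⁴)·(1 + x³ + x⁶); the count is [x¹⁵].
(x⁴ + x⁶) has coefficients 0,0,0,0,1,0,1 for degrees 0…6.
(x + x⁴ + x⁵) has coefficients 0,1,0,0,1,1,0,0,0,0,0,0,0,0,0,0 for degrees 0…15.
Multiplying by (1 + x + x³ + x⁴) gives running coefficients 0,1,1,0,2,3,1,1,2,1,0,0,0,0,0,0 for degrees 0…15.
Finally multiplying by (1 + x³ + x⁶), the product of all factors after the first has coefficients 0,1,1,0,3,4,1,4,6,2,3,5,2,1,2,1 for degrees 0…15.
[x¹⁵] = 1·5 + 1·2 = 7.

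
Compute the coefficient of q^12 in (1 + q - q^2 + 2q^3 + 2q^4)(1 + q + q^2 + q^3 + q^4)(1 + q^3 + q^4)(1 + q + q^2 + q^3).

22

(1 + q - q^2 + 2q^3 + 2q^4) has coefficients 1,1,-1,2,2 for degrees 0…4.
(1 + q + q^2 + q^3 + q^4) has coefficients 1,1,1,1,1,0,0,0,0,0,0,0,0 for degrees 0…12.
Multiplying by (1 + q^3 + q^4) gives running coefficients 1,1,1,2,3,2,2,2,1,0,0,0,0 for degrees 0…12.
Finally multiplying by (1 + q + q^2 + q^3), the product of all factors after the first has coefficients 1,2,3,5,7,8,9,9,7,5,3,1,0 for degrees 0…12.
[q^12] = 1·0 + 1·1 − 1·3 + 2·5 + 2·7 = 22.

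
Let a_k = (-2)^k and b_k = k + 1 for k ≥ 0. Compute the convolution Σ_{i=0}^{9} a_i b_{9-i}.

-224

This is [x^9] in the product of the two ordinary generating functions.
Σ = 1·10 − 2·9 + 4·8 − 8·7 + 16·6 − 32·5 + 64·4 − 128·3 + 256·2 − 512·1 = -224.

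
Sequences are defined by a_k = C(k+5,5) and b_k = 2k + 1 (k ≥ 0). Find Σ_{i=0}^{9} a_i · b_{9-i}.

This is [x^9] in the product of the two ordinary generating functions.
Σ = 1·19 + 6·17 + 21·15 + 56·13 + 126·11 + 252·9 + 462·7 + 792·5 + 1287·3 + 2002·1 = 17875.

17875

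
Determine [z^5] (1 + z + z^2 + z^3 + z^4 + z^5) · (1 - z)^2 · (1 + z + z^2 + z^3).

0

(1 + z + z^2 + z^3 + z^4 + z^5) has coefficients 1,1,1,1,1,1 for degrees 0…5.
(1 - z)^2 has coefficients 1,-2,1,0,0,0 for degrees 0…5.
Finally multiplying by (1 + z + z^2 + z^3), the product of all factors after the first has coefficients 1,-1,0,0,-1,1 for degrees 0…5.
[z^5] = 1·1 + 1·(-1) + 1·0 + 1·0 + 1·(-1) + 1·1 = 0.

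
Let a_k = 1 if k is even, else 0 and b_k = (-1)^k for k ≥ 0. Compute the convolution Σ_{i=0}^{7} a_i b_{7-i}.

-4

The convolution is the t^7 coefficient of A(t)B(t).
Σ = 1·(-1) + 0·1 + 1·(-1) + 0·1 + 1·(-1) + 0·1 + 1·(-1) + 0·1 = -4.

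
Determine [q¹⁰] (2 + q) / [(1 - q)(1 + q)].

2

Partial fractions give a closed form: a_n = (3/2)·1^n + (1/2)·(-1)^n.
At n = 10: a_10 = 2.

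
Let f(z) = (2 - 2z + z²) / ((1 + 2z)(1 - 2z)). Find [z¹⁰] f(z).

2304

The denominator gives the recurrence a_n = 4a_(n−2) for n ≥ 3; the numerator fixes a_0 = 2, a_1 = -2, a_2 = 9.
Iterating: 2, -2, 9, -8, 36, -32, 144, -128, 576, -512, 2304, so a_10 = 2304.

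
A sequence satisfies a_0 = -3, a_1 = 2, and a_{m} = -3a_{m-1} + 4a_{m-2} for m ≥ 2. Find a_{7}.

The ordinary generating function has denominator 1 + 3z - 4z^2.
Iterating the recurrence: a_0,…,a_{7} = -3, 2, -18, 62, -258, 1022, -4098, 16382.

16382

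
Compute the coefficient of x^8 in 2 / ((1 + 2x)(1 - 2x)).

The denominator gives the recurrence a_n = 4a_(n−2) for n ≥ 2; the numerator fixes a_0 = 2, a_1 = 0.
Iterating: 2, 0, 8, 0, 32, 0, 128, 0, 512, so a_8 = 512.

512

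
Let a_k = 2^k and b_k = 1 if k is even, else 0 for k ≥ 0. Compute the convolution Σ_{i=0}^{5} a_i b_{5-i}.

This is [x^5] in the product of the two ordinary generating functions.
Σ = 1·0 + 2·1 + 4·0 + 8·1 + 16·0 + 32·1 = 42.

42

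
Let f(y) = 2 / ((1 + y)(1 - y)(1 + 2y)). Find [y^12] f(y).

Partial fractions give a closed form: a_n = (-1)·(-1)^n + (1/3)·1^n + (8/3)·(-2)^n.
At n = 12: a_12 = 10922.

10922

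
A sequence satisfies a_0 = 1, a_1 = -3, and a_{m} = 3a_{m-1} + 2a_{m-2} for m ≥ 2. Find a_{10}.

-194215

The ordinary generating function has denominator 1 - 3x - 2x^2.
Iterating the recurrence: a_0,…,a_{10} = 1, -3, -7, -27, -95, -339, -1207, -4299, -15311, -54531, -194215.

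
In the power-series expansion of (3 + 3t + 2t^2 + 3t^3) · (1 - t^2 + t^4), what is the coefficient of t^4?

(3 + 3t + 2t^2 + 3t^3) has coefficients 3,3,2,3 for degrees 0…3.
(1 - t^2 + t^4) has coefficients 1,0,-1,0,1 for degrees 0…4.
[t^4] = 3·1 + 3·0 + 2·(-1) + 3·0 = 1.

1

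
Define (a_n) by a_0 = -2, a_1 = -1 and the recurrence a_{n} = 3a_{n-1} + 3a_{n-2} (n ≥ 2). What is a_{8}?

-24057

The ordinary generating function has denominator 1 - 3x - 3x^2.
Iterating the recurrence: a_0,…,a_{8} = -2, -1, -9, -30, -117, -441, -1674, -6345, -24057.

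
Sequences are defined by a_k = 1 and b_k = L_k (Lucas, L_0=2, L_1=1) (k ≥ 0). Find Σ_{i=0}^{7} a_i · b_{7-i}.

The convolution is the x^7 coefficient of A(x)B(x).
Σ = 1·29 + 1·18 + 1·11 + 1·7 + 1·4 + 1·3 + 1·1 + 1·2 = 75.

75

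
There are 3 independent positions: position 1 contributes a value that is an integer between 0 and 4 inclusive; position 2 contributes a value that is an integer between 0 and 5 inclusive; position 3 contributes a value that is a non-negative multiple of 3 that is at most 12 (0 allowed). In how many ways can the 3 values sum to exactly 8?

10

The generating function for the choices is (1 + t + t² + t³ + t⁴)·(1 + t + t² + t³ + t⁴ + t⁵)·(1 + t³ + t⁶ + t⁹ + t¹²); the count is [t⁸].
(1 + t + t² + t³ + t⁴) has coefficients 1,1,1,1,1 for degrees 0…4.
(1 + t + t² + t³ + t⁴ + t⁵) has coefficients 1,1,1,1,1,1,0,0,0 for degrees 0…8.
Finally multiplying by (1 + t³ + t⁶ + t⁹ + t¹²), the product of all factors after the first has coefficients 1,1,1,2,2,2,2,2,2 for degrees 0…8.
[t⁸] = 1·2 + 1·2 + 1·2 + 1·2 + 1·2 = 10.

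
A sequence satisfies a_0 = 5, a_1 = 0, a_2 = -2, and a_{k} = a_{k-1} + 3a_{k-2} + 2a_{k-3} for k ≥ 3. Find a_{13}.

The ordinary generating function has denominator 1 - x - 3x^2 - 2x^3.
Iterating the recurrence: a_0,…,a_{13} = 5, 0, -2, 8, 2, 22, 44, 114, 290, 720, 1818, 4558, 11452, 28762.

28762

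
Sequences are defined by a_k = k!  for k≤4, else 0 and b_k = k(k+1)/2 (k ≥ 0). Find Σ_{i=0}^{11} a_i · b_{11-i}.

1099

The convolution is the x^11 coefficient of A(x)B(x).
Σ = 1·66 + 1·55 + 2·45 + 6·36 + 24·28 + 0·21 + 0·15 + 0·10 + 0·6 + 0·3 + 0·1 + 0·0 = 1099.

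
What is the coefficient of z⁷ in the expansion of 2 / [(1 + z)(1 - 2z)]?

170

Partial fractions give a closed form: a_n = (2/3)·(-1)^n + (4/3)·2^n.
At n = 7: a_7 = 170.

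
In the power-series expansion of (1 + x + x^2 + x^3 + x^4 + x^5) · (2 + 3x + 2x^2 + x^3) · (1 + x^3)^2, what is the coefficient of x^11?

(1 + x + x^2 + x^3 + x^4 + x^5) has coefficients 1,1,1,1,1,1 for degrees 0…5.
(2 + 3x + 2x^2 + x^3) has coefficients 2,3,2,1,0,0,0,0,0,0,0,0 for degrees 0…11.
Finally multiplying by (1 + x^3)^2, the product of all factors after the first has coefficients 2,3,2,5,6,4,4,3,2,1,0,0 for degrees 0…11.
[x^11] = 1·0 + 1·0 + 1·1 + 1·2 + 1·3 + 1·4 = 10.

10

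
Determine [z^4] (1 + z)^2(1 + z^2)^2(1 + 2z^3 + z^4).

8

(1 + z)^2 has coefficients 1,2,1 for degrees 0…2.
(1 + z^2)^2 has coefficients 1,0,2,0,1 for degrees 0…4.
Finally multiplying by (1 + 2z^3 + z^4), the product of all factors after the first has coefficients 1,0,2,2,2 for degrees 0…4.
[z^4] = 1·2 + 2·2 + 1·2 = 8.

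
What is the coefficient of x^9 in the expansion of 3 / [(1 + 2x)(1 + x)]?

-3069

The denominator gives the recurrence a_n = −3a_(n−1) − 2a_(n−2) for n ≥ 2; the numerator fixes a_0 = 3, a_1 = -9.
Iterating: 3, -9, 21, -45, 93, -189, 381, -765, 1533, -3069, so a_9 = -3069.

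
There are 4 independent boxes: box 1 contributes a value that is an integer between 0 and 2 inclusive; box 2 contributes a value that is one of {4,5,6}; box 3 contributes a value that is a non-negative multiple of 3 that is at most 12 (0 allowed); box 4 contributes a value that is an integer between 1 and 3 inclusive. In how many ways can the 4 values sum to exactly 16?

9

The generating function for the choices is (1 + x + x^2)·(x^4 + x^5 + x^6)·(1 + x^3 + x^6 + x^9 + x^12)·(x + x^2 + x^3); the count is [x^16].
(1 + x + x^2) has coefficients 1,1,1 for degrees 0…2.
(x^4 + x^5 + x^6) has coefficients 0,0,0,0,1,1,1,0,0,0,0,0,0,0,0,0,0 for degrees 0…16.
Multiplying by (1 + x^3 + x^6 + x^9 + x^12) gives running coefficients 0,0,0,0,1,1,1,1,1,1,1,1,1,1,1,1,1 for degrees 0…16.
Finally multiplying by (x + x^2 + x^3), the product of all factors after the first has coefficients 0,0,0,0,0,1,2,3,3,3,3,3,3,3,3,3,3 for degrees 0…16.
[x^16] = 1·3 + 1·3 + 1·3 = 9.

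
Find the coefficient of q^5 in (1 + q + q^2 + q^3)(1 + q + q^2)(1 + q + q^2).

6

(1 + q + q^2 + q^3) has coefficients 1,1,1,1 for degrees 0…3.
(1 + q + q^2) has coefficients 1,1,1,0,0,0 for degrees 0…5.
Finally multiplying by (1 + q + q^2), the product of all factors after the first has coefficients 1,2,3,2,1,0 for degrees 0…5.
[q^5] = 1·0 + 1·1 + 1·2 + 1·3 = 6.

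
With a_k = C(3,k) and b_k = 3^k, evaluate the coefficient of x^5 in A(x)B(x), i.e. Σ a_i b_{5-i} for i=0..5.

The convolution is the x^5 coefficient of A(x)B(x).
Σ = 1·243 + 3·81 + 3·27 + 1·9 + 0·3 + 0·1 = 576.

576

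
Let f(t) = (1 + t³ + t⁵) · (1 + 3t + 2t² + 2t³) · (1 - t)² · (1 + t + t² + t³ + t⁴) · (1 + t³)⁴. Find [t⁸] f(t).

-11

(1 + t³ + t⁵) has coefficients 1,0,0,1,0,1 for degrees 0…5.
(1 + 3t + 2t² + 2t³) has coefficients 1,3,2,2,0,0,0,0,0 for degrees 0…8.
Multiplying by (1 - t)² gives running coefficients 1,1,-3,1,-2,2,0,0,0 for degrees 0…8.
Multiplying by (1 + t + t² + t³ + t⁴) gives running coefficients 1,2,-1,0,-2,-1,-2,1,0 for degrees 0…8.
Finally multiplying by (1 + t³)⁴, the product of all factors after the first has coefficients 1,2,-1,4,6,-5,4,5,-10 for degrees 0…8.
[t⁸] = 1·(-10) + 1·(-5) + 1·4 = -11.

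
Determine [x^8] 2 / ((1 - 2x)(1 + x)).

342

The denominator gives the recurrence a_n = a_(n−1) + 2a_(n−2) for n ≥ 2; the numerator fixes a_0 = 2, a_1 = 2.
Iterating: 2, 2, 6, 10, 22, 42, 86, 170, 342, so a_8 = 342.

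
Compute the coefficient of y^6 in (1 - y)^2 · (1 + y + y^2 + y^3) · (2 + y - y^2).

2

(1 - y)^2 has coefficients 1,-2,1 for degrees 0…2.
(1 + y + y^2 + y^3) has coefficients 1,1,1,1,0,0,0 for degrees 0…6.
Finally multiplying by (2 + y - y^2), the product of all factors after the first has coefficients 2,3,2,2,0,-1,0 for degrees 0…6.
[y^6] = 1·0 − 2·(-1) + 1·0 = 2.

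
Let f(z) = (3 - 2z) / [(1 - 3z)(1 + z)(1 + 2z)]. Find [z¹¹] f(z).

179452

Partial fractions give a closed form: a_n = (21/20)·3^n + (-5/4)·(-1)^n + (16/5)·(-2)^n.
At n = 11: a_11 = 179452.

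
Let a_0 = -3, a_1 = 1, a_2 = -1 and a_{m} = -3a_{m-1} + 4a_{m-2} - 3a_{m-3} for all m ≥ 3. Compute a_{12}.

-4853404

The ordinary generating function has denominator 1 + 3t - 4t^2 + 3t^3.
Iterating the recurrence: a_0,…,a_{12} = -3, 1, -1, 16, -55, 232, -964, 3985, -16507, 68353, -283042, 1172059, -4853404.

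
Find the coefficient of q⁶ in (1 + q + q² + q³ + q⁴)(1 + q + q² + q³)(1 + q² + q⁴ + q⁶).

(1 + q + q² + q³ + q⁴) has coefficients 1,1,1,1,1 for degrees 0…4.
(1 + q + q² + q³) has coefficients 1,1,1,1,0,0,0 for degrees 0…6.
Finally multiplying by (1 + q² + q⁴ + q⁶), the product of all factors after the first has coefficients 1,1,2,2,2,2,2 for degrees 0…6.
[q⁶] = 1·2 + 1·2 + 1·2 + 1·2 + 1·2 = 10.

10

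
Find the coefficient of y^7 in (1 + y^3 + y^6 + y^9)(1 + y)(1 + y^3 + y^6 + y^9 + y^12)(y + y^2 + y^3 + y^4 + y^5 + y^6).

(1 + y^3 + y^6 + y^9) has coefficients 1,0,0,1,0,0,1,0 for degrees 0…7.
(1 + y) has coefficients 1,1,0,0,0,0,0,0 for degrees 0…7.
Multiplying by (1 + y^3 + y^6 + y^9 + y^12) gives running coefficients 1,1,0,1,1,0,1,1 for degrees 0…7.
Finally multiplying by (y + y^2 + y^3 + y^4 + y^5 + y^6), the product of all factors after the first has coefficients 0,1,2,2,3,4,4,4 for degrees 0…7.
[y^7] = 1·4 + 1·3 + 1·1 = 8.

8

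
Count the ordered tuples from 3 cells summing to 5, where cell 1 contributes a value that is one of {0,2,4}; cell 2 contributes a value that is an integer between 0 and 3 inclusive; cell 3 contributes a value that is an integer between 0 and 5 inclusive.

The generating function for the choices is (1 + q^2 + q^4)·(1 + q + q^2 + q^3)·(1 + q + q^2 + q^3 + q^4 + q^5); the count is [q^5].
(1 + q^2 + q^4) has coefficients 1,0,1,0,1 for degrees 0…4.
(1 + q + q^2 + q^3) has coefficients 1,1,1,1,0,0 for degrees 0…5.
Finally multiplying by (1 + q + q^2 + q^3 + q^4 + q^5), the product of all factors after the first has coefficients 1,2,3,4,4,4 for degrees 0…5.
[q^5] = 1·4 + 1·4 + 1·2 = 10.

10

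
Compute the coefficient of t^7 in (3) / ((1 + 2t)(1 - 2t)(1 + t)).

Partial fractions give a closed form: a_n = (3)·(-2)^n + (1)·2^n + (-1)·(-1)^n.
At n = 7: a_7 = -255.

-255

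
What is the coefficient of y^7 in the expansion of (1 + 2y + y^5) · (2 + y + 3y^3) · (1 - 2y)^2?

(1 + 2y + y^5) has coefficients 1,2,0,0,0,1 for degrees 0…5.
(2 + y + 3y^3) has coefficients 2,1,0,3,0,0,0,0 for degrees 0…7.
Finally multiplying by (1 - 2y)^2, the product of all factors after the first has coefficients 2,-7,4,7,-12,12,0,0 for degrees 0…7.
[y^7] = 1·0 + 2·0 + 1·4 = 4.

4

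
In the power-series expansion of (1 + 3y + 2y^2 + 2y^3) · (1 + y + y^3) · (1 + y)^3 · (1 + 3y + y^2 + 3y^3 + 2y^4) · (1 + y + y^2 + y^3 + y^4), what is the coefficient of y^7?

1183

(1 + 3y + 2y^2 + 2y^3) has coefficients 1,3,2,2 for degrees 0…3.
(1 + y + y^3) has coefficients 1,1,0,1,0,0,0,0 for degrees 0…7.
Multiplying by (1 + y)^3 gives running coefficients 1,4,6,5,4,3,1,0 for degrees 0…7.
Multiplying by (1 + 3y + y^2 + 3y^3 + 2y^4) gives running coefficients 1,7,19,30,39,46,41,28 for degrees 0…7.
Finally multiplying by (1 + y + y^2 + y^3 + y^4), the product of all factors after the first has coefficients 1,8,27,57,96,141,175,184 for degrees 0…7.
[y^7] = 1·184 + 3·175 + 2·141 + 2·96 = 1183.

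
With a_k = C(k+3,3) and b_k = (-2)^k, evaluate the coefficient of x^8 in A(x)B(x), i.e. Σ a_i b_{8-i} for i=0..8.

This is [x^8] in the product of the two ordinary generating functions.
Σ = 1·256 + 4·(-128) + 10·64 + 20·(-32) + 35·16 + 56·(-8) + 84·4 + 120·(-2) + 165·1 = 117.

117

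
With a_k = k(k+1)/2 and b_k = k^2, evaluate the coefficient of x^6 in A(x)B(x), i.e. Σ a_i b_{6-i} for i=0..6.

182

This is [x^6] in the product of the two ordinary generating functions.
Σ = 0·36 + 1·25 + 3·16 + 6·9 + 10·4 + 15·1 + 21·0 = 182.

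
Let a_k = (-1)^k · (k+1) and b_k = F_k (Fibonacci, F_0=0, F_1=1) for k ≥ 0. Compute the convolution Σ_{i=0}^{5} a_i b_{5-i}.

6

The convolution is the t^5 coefficient of A(t)B(t).
Σ = 1·5 − 2·3 + 3·2 − 4·1 + 5·1 − 6·0 = 6.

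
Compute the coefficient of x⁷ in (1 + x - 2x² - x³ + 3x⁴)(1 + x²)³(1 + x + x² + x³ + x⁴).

4

(1 + x - 2x² - x³ + 3x⁴) has coefficients 1,1,-2,-1,3 for degrees 0…4.
(1 + x²)³ has coefficients 1,0,3,0,3,0,1,0 for degrees 0…7.
Finally multiplying by (1 + x + x² + x³ + x⁴), the product of all factors after the first has coefficients 1,1,4,4,7,6,7,4 for degrees 0…7.
[x⁷] = 1·4 + 1·7 − 2·6 − 1·7 + 3·4 = 4.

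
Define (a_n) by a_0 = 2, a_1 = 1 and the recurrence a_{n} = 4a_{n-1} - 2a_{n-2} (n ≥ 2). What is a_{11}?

The ordinary generating function has denominator 1 - 4z + 2z^2.
Iterating the recurrence: a_0,…,a_{11} = 2, 1, 0, -2, -8, -28, -96, -328, -1120, -3824, -13056, -44576.

-44576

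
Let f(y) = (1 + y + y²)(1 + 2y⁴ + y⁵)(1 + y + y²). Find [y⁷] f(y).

(1 + y + y²) has coefficients 1,1,1 for degrees 0…2.
(1 + 2y⁴ + y⁵) has coefficients 1,0,0,0,2,1,0,0 for degrees 0…7.
Finally multiplying by (1 + y + y²), the product of all factors after the first has coefficients 1,1,1,0,2,3,3,1 for degrees 0…7.
[y⁷] = 1·1 + 1·3 + 1·3 = 7.

7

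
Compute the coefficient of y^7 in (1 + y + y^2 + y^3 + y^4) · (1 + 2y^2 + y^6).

1

(1 + y + y^2 + y^3 + y^4) has coefficients 1,1,1,1,1 for degrees 0…4.
(1 + 2y^2 + y^6) has coefficients 1,0,2,0,0,0,1,0 for degrees 0…7.
[y^7] = 1·0 + 1·1 + 1·0 + 1·0 + 1·0 = 1.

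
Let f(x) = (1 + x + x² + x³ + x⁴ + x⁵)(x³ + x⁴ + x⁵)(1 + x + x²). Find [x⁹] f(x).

(1 + x + x² + x³ + x⁴ + x⁵) has coefficients 1,1,1,1,1,1 for degrees 0…5.
(x³ + x⁴ + x⁵) has coefficients 0,0,0,1,1,1,0,0,0,0 for degrees 0…9.
Finally multiplying by (1 + x + x²), the product of all factors after the first has coefficients 0,0,0,1,2,3,2,1,0,0 for degrees 0…9.
[x⁹] = 1·0 + 1·0 + 1·1 + 1·2 + 1·3 + 1·2 = 8.

8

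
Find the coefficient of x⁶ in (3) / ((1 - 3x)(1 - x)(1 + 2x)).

2019

Partial fractions give a closed form: a_n = (27/10)·3^n + (-1/2)·1^n + (4/5)·(-2)^n.
At n = 6: a_6 = 2019.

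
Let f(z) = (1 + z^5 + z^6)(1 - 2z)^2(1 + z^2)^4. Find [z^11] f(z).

4

(1 + z^5 + z^6) has coefficients 1,0,0,0,0,1,1 for degrees 0…6.
(1 - 2z)^2 has coefficients 1,-4,4,0,0,0,0,0,0,0,0,0 for degrees 0…11.
Finally multiplying by (1 + z^2)^4, the product of all factors after the first has coefficients 1,-4,8,-16,22,-24,28,-16,17,-4,4,0 for degrees 0…11.
[z^11] = 1·0 + 1·28 + 1·(-24) = 4.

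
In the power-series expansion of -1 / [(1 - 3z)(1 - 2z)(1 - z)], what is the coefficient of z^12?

Partial fractions give a closed form: a_n = (-9/2)·3^n + (4)·2^n + (-1/2)·1^n.
At n = 12: a_12 = -2375101.

-2375101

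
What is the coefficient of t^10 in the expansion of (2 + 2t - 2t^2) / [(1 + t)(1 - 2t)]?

The denominator gives the recurrence a_n = a_(n−1) + 2a_(n−2) for n ≥ 3; the numerator fixes a_0 = 2, a_1 = 4, a_2 = 6.
Iterating: 2, 4, 6, 14, 26, 54, 106, 214, 426, 854, 1706, so a_10 = 1706.

1706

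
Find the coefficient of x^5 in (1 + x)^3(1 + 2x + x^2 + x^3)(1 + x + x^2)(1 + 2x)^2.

243

(1 + x)^3 has coefficients 1,3,3,1 for degrees 0…3.
(1 + 2x + x^2 + x^3) has coefficients 1,2,1,1,0,0 for degrees 0…5.
Multiplying by (1 + x + x^2) gives running coefficients 1,3,4,4,2,1 for degrees 0…5.
Finally multiplying by (1 + 2x)^2, the product of all factors after the first has coefficients 1,7,20,32,34,25 for degrees 0…5.
[x^5] = 1·25 + 3·34 + 3·32 + 1·20 = 243.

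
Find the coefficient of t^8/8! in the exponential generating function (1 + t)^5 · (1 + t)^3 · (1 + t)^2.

The EGF product rule gives c_8 = Σ_{k_1+k_2+k_3=8} C(8; k_1,k_2,k_3) · ∏ g_i(k_i), where (1+t)^5 gives the falling factorial (5)_k; (1+t)^3 gives the falling factorial (3)_k; (1+t)^2 gives the falling factorial (2)_k.
g_1(k) for k = 0…8: 1, 5, 20, 60, 120, 120, 0, 0, 0.
g_2(k) for k = 0…8: 1, 3, 6, 6, 0, 0, 0, 0, 0.
g_3(k) for k = 0…8: 1, 2, 2, 0, 0, 0, 0, 0, 0.
First combine the last two factors: h(k) = Σ_j C(k,j)·g_2(j)·g_3(k−j) for k = 0…8: 1, 5, 20, 60, 120, 120, 0, 0, 0.
c_8 = Σ_k C(8,k)·g_1(k)·h(8−k) = 56·60·120 + 70·120·120 + 56·120·60 = 403200 + 1008000 + 403200 = 1814400.

1814400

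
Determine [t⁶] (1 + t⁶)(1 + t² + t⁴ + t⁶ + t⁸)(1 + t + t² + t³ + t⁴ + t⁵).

(1 + t⁶) has coefficients 1,0,0,0,0,0,1 for degrees 0…6.
(1 + t² + t⁴ + t⁶ + t⁸) has coefficients 1,0,1,0,1,0,1 for degrees 0…6.
Finally multiplying by (1 + t + t² + t³ + t⁴ + t⁵), the product of all factors after the first has coefficients 1,1,2,2,3,3,3 for degrees 0…6.
[t⁶] = 1·3 + 1·1 = 4.

4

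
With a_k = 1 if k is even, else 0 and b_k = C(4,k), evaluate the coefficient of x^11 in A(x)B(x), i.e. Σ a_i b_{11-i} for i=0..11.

The convolution is the x^11 coefficient of A(x)B(x).
Σ = 1·0 + 0·0 + 1·0 + 0·0 + 1·0 + 0·0 + 1·0 + 0·1 + 1·4 + 0·6 + 1·4 + 0·1 = 8.

8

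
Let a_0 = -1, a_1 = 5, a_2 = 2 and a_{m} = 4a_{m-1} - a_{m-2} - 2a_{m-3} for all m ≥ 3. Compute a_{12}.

145664

The ordinary generating function has denominator 1 - 4q + q^2 + 2q^3.
Iterating the recurrence: a_0,…,a_{12} = -1, 5, 2, 5, 8, 23, 74, 257, 908, 3227, 11486, 40901, 145664.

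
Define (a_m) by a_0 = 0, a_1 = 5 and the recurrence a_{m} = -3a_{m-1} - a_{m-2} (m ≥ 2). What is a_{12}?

-231840

The ordinary generating function has denominator 1 + 3q + q^2.
Iterating the recurrence: a_0,…,a_{12} = 0, 5, -15, 40, -105, 275, -720, 1885, -4935, 12920, -33825, 88555, -231840.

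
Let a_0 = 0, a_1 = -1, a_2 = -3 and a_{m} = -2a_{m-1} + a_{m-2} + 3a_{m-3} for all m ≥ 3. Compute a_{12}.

The ordinary generating function has denominator 1 + 2x - x^2 - 3x^3.
Iterating the recurrence: a_0,…,a_{12} = 0, -1, -3, 5, -16, 28, -57, 94, -161, 245, -369, 500, -634.

-634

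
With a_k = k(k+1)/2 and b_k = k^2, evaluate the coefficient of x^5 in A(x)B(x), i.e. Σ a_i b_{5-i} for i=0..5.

77

Write out a_i and b_{5-i} for i = 0,…,5 and sum the products.
Σ = 0·25 + 1·16 + 3·9 + 6·4 + 10·1 + 15·0 = 77.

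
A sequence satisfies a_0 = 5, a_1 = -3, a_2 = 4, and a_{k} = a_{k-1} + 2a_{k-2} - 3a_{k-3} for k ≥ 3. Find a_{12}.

The ordinary generating function has denominator 1 - t - 2t^2 + 3t^3.
Iterating the recurrence: a_0,…,a_{12} = 5, -3, 4, -17, 0, -46, 5, -87, 61, -128, 255, -184, 710.

710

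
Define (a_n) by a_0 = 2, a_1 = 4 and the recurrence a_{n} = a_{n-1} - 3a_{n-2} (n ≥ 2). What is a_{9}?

-86

The ordinary generating function has denominator 1 - y + 3y^2.
Iterating the recurrence: a_0,…,a_{9} = 2, 4, -2, -14, -8, 34, 58, -44, -218, -86.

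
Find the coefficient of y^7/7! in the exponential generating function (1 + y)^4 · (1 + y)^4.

40320

The EGF product rule gives c_7 = Σ_{k_1+k_2=7} C(7; k_1,k_2) · ∏ g_i(k_i), where (1+y)^4 gives the falling factorial (4)_k; (1+y)^4 gives the falling factorial (4)_k.
g_1(k) for k = 0…7: 1, 4, 12, 24, 24, 0, 0, 0.
g_2(k) for k = 0…7: 1, 4, 12, 24, 24, 0, 0, 0.
c_7 = Σ_k C(7,k)·g_1(k)·g_2(7−k) = 35·24·24 + 35·24·24 = 20160 + 20160 = 40320.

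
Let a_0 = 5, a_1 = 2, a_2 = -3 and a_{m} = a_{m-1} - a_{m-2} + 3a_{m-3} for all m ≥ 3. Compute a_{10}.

169

The ordinary generating function has denominator 1 - y + y^2 - 3y^3.
Iterating the recurrence: a_0,…,a_{10} = 5, 2, -3, 10, 19, 0, 11, 68, 57, 22, 169.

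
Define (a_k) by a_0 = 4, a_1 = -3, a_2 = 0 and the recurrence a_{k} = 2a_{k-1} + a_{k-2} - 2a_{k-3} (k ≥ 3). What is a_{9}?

-683

The ordinary generating function has denominator 1 - 2y - y^2 + 2y^3.
Iterating the recurrence: a_0,…,a_{9} = 4, -3, 0, -11, -16, -43, -80, -171, -336, -683.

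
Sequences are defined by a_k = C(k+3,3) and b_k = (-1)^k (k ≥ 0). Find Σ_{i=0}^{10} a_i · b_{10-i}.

This is [x^10] in the product of the two ordinary generating functions.
Σ = 1·1 + 4·(-1) + 10·1 + 20·(-1) + 35·1 + 56·(-1) + 84·1 + 120·(-1) + 165·1 + 220·(-1) + 286·1 = 161.

161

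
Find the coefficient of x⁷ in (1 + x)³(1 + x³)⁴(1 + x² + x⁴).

35

(1 + x)³ has coefficients 1,3,3,1 for degrees 0…3.
(1 + x³)⁴ has coefficients 1,0,0,4,0,0,6,0 for degrees 0…7.
Finally multiplying by (1 + x² + x⁴), the product of all factors after the first has coefficients 1,0,1,4,1,4,6,4 for degrees 0…7.
[x⁷] = 1·4 + 3·6 + 3·4 + 1·1 = 35.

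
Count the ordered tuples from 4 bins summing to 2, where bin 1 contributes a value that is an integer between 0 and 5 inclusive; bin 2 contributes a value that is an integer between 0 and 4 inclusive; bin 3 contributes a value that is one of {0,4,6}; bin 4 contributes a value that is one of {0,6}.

The generating function for the choices is (1 + z + z^2 + z^3 + z^4 + z^5)·(1 + z + z^2 + z^3 + z^4)·(1 + z^4 + z^6)·(1 + z^6); the count is [z^2].
(1 + z + z^2 + z^3 + z^4 + z^5) has coefficients 1,1,1 for degrees 0…2.
(1 + z + z^2 + z^3 + z^4) has coefficients 1,1,1 for degrees 0…2.
Multiplying by (1 + z^4 + z^6) gives running coefficients 1,1,1 for degrees 0…2.
Finally multiplying by (1 + z^6), the product of all factors after the first has coefficients 1,1,1 for degrees 0…2.
[z^2] = 1·1 + 1·1 + 1·1 = 3.

3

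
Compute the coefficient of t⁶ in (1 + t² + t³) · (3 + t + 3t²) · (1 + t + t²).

(1 + t² + t³) has coefficients 1,0,1,1 for degrees 0…3.
(3 + t + 3t²) has coefficients 3,1,3,0,0,0,0 for degrees 0…6.
Finally multiplying by (1 + t + t²), the product of all factors after the first has coefficients 3,4,7,4,3,0,0 for degrees 0…6.
[t⁶] = 1·0 + 1·3 + 1·4 = 7.

7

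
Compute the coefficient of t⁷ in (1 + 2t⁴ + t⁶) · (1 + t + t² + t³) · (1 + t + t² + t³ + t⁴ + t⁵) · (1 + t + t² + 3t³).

48

(1 + 2t⁴ + t⁶) has coefficients 1,0,0,0,2,0,1 for degrees 0…6.
(1 + t + t² + t³) has coefficients 1,1,1,1,0,0,0,0 for degrees 0…7.
Multiplying by (1 + t + t² + t³ + t⁴ + t⁵) gives running coefficients 1,2,3,4,4,4,3,2 for degrees 0…7.
Finally multiplying by (1 + t + t² + 3t³), the product of all factors after the first has coefficients 1,3,6,12,17,21,23,21 for degrees 0…7.
[t⁷] = 1·21 + 2·12 + 1·3 = 48.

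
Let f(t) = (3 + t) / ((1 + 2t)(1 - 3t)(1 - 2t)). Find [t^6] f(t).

Partial fractions give a closed form: a_n = (1/2)·(-2)^n + (6)·3^n + (-7/2)·2^n.
At n = 6: a_6 = 4182.

4182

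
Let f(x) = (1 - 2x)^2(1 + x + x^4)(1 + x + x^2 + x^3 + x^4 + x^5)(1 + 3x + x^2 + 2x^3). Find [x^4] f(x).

(1 - 2x)^2 has coefficients 1,-4,4 for degrees 0…2.
(1 + x + x^4) has coefficients 1,1,0,0,1 for degrees 0…4.
Multiplying by (1 + x + x^2 + x^3 + x^4 + x^5) gives running coefficients 1,2,2,2,3 for degrees 0…4.
Finally multiplying by (1 + 3x + x^2 + 2x^3), the product of all factors after the first has coefficients 1,5,9,12,15 for degrees 0…4.
[x^4] = 1·15 − 4·12 + 4·9 = 3.

3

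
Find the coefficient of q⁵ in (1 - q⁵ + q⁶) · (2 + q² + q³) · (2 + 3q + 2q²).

(1 - q⁵ + q⁶) has coefficients 1,0,0,0,0,-1 for degrees 0…5.
(2 + q² + q³) has coefficients 2,0,1,1,0,0 for degrees 0…5.
Finally multiplying by (2 + 3q + 2q²), the product of all factors after the first has coefficients 4,6,6,5,5,2 for degrees 0…5.
[q⁵] = 1·2 − 1·4 = -2.

-2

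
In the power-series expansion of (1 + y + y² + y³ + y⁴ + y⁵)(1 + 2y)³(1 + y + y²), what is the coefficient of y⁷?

(1 + y + y² + y³ + y⁴ + y⁵) has coefficients 1,1,1,1,1,1 for degrees 0…5.
(1 + 2y)³ has coefficients 1,6,12,8,0,0,0,0 for degrees 0…7.
Finally multiplying by (1 + y + y²), the product of all factors after the first has coefficients 1,7,19,26,20,8,0,0 for degrees 0…7.
[y⁷] = 1·0 + 1·0 + 1·8 + 1·20 + 1·26 + 1·19 = 73.

73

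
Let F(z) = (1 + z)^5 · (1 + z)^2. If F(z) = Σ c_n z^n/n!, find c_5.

2520

The EGF product rule gives c_5 = Σ_{k_1+k_2=5} C(5; k_1,k_2) · ∏ g_i(k_i), where (1+z)^5 gives the falling factorial (5)_k; (1+z)^2 gives the falling factorial (2)_k.
g_1(k) for k = 0…5: 1, 5, 20, 60, 120, 120.
g_2(k) for k = 0…5: 1, 2, 2, 0, 0, 0.
c_5 = Σ_k C(5,k)·g_1(k)·g_2(5−k) = 10·60·2 + 5·120·2 + 1·120·1 = 1200 + 1200 + 120 = 2520.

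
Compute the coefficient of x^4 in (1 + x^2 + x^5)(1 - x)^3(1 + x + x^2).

3

(1 + x^2 + x^5) has coefficients 1,0,1,0,0 for degrees 0…4.
(1 - x)^3 has coefficients 1,-3,3,-1,0 for degrees 0…4.
Finally multiplying by (1 + x + x^2), the product of all factors after the first has coefficients 1,-2,1,-1,2 for degrees 0…4.
[x^4] = 1·2 + 1·1 = 3.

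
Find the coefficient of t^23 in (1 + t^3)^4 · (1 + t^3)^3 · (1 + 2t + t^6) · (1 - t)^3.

60

(1 + t^3)^4 has coefficients 1,0,0,4,0,0,6,0,0,4,0,0,1 for degrees 0…12.
(1 + t^3)^3 has coefficients 1,0,0,3,0,0,3,0,0,1,0,0,0,0,0,0,0,0,0,0,0,0,0,0 for degrees 0…23.
Multiplying by (1 + 2t + t^6) gives running coefficients 1,2,0,3,6,0,4,6,0,4,2,0,3,0,0,1,0,0,0,0,0,0,0,0 for degrees 0…23.
Finally multiplying by (1 - t)^3, the product of all factors after the first has coefficients 1,-1,-3,8,-5,-9,19,-12,-6,18,-16,6,5,-11,9,-2,-3,3,-1,0,0,0,0,0 for degrees 0…23.
[t^23] = 1·0 + 4·0 + 6·3 + 4·9 + 1·6 = 60.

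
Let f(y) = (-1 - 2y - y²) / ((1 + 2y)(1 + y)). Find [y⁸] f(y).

-128

The denominator gives the recurrence a_n = −3a_(n−1) − 2a_(n−2) for n ≥ 3; the numerator fixes a_0 = -1, a_1 = 1, a_2 = -2.
Iterating: -1, 1, -2, 4, -8, 16, -32, 64, -128, so a_8 = -128.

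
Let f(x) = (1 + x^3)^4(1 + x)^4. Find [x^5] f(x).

(1 + x^3)^4 has coefficients 1,0,0,4,0,0 for degrees 0…5.
(1 + x)^4 has coefficients 1,4,6,4,1,0 for degrees 0…5.
[x^5] = 1·0 + 4·6 = 24.

24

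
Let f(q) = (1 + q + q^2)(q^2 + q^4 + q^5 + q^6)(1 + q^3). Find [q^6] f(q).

(1 + q + q^2) has coefficients 1,1,1 for degrees 0…2.
(q^2 + q^4 + q^5 + q^6) has coefficients 0,0,1,0,1,1,1 for degrees 0…6.
Finally multiplying by (1 + q^3), the product of all factors after the first has coefficients 0,0,1,0,1,2,1 for degrees 0…6.
[q^6] = 1·1 + 1·2 + 1·1 = 4.

4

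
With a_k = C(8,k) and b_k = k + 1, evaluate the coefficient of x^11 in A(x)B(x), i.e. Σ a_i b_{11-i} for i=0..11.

This is [x^11] in the product of the two ordinary generating functions.
Σ = 1·12 + 8·11 + 28·10 + 56·9 + 70·8 + 56·7 + 28·6 + 8·5 + 1·4 + 0·3 + 0·2 + 0·1 = 2048.

2048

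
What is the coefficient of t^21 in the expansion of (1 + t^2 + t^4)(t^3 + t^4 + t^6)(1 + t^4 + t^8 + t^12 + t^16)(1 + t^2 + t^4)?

4

(1 + t^2 + t^4) has coefficients 1,0,1,0,1 for degrees 0…4.
(t^3 + t^4 + t^6) has coefficients 0,0,0,1,1,0,1,0,0,0,0,0,0,0,0,0,0,0,0,0,0,0 for degrees 0…21.
Multiplying by (1 + t^4 + t^8 + t^12 + t^16) gives running coefficients 0,0,0,1,1,0,1,1,1,0,1,1,1,0,1,1,1,0,1,1,1,0 for degrees 0…21.
Finally multiplying by (1 + t^2 + t^4), the product of all factors after the first has coefficients 0,0,0,1,1,1,2,2,3,1,3,2,3,1,3,2,3,1,3,2,3,1 for degrees 0…21.
[t^21] = 1·1 + 1·2 + 1·1 = 4.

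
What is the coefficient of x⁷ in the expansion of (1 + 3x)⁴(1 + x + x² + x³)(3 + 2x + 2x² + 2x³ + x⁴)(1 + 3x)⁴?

312751

(1 + 3x)⁴ has coefficients 1,12,54,108,81 for degrees 0…4.
(1 + x + x² + x³) has coefficients 1,1,1,1,0,0,0,0 for degrees 0…7.
Multiplying by (3 + 2x + 2x² + 2x³ + x⁴) gives running coefficients 3,5,7,9,7,5,3,1 for degrees 0…7.
Finally multiplying by (1 + 3x)⁴, the product of all factors after the first has coefficients 3,41,229,687,1276,1736,1980,1792 for degrees 0…7.
[x⁷] = 1·1792 + 12·1980 + 54·1736 + 108·1276 + 81·687 = 312751.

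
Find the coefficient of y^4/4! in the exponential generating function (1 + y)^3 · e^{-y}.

1

The EGF product rule gives c_4 = Σ_{k_1+k_2=4} C(4; k_1,k_2) · ∏ g_i(k_i), where (1+y)^3 gives the falling factorial (3)_k; e^{-y} gives (-1)^k.
g_1(k) for k = 0…4: 1, 3, 6, 6, 0.
g_2(k) for k = 0…4: 1, -1, 1, -1, 1.
c_4 = Σ_k C(4,k)·g_1(k)·g_2(4−k) = 1·1·1 + 4·3·(-1) + 6·6·1 + 4·6·(-1) = 1 − 12 + 36 − 24 = 1.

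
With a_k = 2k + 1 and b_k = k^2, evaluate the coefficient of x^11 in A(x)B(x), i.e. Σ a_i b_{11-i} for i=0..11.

This is [x^11] in the product of the two ordinary generating functions.
Σ = 1·121 + 3·100 + 5·81 + 7·64 + 9·49 + 11·36 + 13·25 + 15·16 + 17·9 + 19·4 + 21·1 + 23·0 = 2926.

2926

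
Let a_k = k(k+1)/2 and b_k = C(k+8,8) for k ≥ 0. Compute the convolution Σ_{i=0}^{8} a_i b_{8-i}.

31824

This is [x^8] in the product of the two ordinary generating functions.
Σ = 0·12870 + 1·6435 + 3·3003 + 6·1287 + 10·495 + 15·165 + 21·45 + 28·9 + 36·1 = 31824.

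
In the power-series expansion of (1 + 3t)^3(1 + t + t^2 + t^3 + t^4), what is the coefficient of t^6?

54

(1 + 3t)^3 has coefficients 1,9,27,27 for degrees 0…3.
(1 + t + t^2 + t^3 + t^4) has coefficients 1,1,1,1,1,0,0 for degrees 0…6.
[t^6] = 1·0 + 9·0 + 27·1 + 27·1 = 54.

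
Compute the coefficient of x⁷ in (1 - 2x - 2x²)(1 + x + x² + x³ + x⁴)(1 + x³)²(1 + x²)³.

-41

(1 - 2x - 2x²) has coefficients 1,-2,-2 for degrees 0…2.
(1 + x + x² + x³ + x⁴) has coefficients 1,1,1,1,1,0,0,0 for degrees 0…7.
Multiplying by (1 + x³)² gives running coefficients 1,1,1,3,3,2,3,3 for degrees 0…7.
Finally multiplying by (1 + x²)³, the product of all factors after the first has coefficients 1,1,4,6,9,14,16,19 for degrees 0…7.
[x⁷] = 1·19 − 2·16 − 2·14 = -41.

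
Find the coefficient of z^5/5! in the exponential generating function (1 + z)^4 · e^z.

501

The EGF product rule gives c_5 = Σ_{k_1+k_2=5} C(5; k_1,k_2) · ∏ g_i(k_i), where (1+z)^4 gives the falling factorial (4)_k; e^z gives (1)^k.
g_1(k) for k = 0…5: 1, 4, 12, 24, 24, 0.
g_2(k) for k = 0…5: 1, 1, 1, 1, 1, 1.
c_5 = Σ_k C(5,k)·g_1(k)·g_2(5−k) = 1·1·1 + 5·4·1 + 10·12·1 + 10·24·1 + 5·24·1 = 1 + 20 + 120 + 240 + 120 = 501.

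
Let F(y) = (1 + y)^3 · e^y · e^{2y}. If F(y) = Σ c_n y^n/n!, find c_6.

15633

The EGF product rule gives c_6 = Σ_{k_1+k_2+k_3=6} C(6; k_1,k_2,k_3) · ∏ g_i(k_i), where (1+y)^3 gives the falling factorial (3)_k; e^y gives (1)^k; e^{2y} gives (2)^k.
g_1(k) for k = 0…6: 1, 3, 6, 6, 0, 0, 0.
g_2(k) for k = 0…6: 1, 1, 1, 1, 1, 1, 1.
g_3(k) for k = 0…6: 1, 2, 4, 8, 16, 32, 64.
First combine the last two factors: h(k) = Σ_j C(k,j)·g_2(j)·g_3(k−j) for k = 0…6: 1, 3, 9, 27, 81, 243, 729.
c_6 = Σ_k C(6,k)·g_1(k)·h(6−k) = 1·1·729 + 6·3·243 + 15·6·81 + 20·6·27 = 729 + 4374 + 7290 + 3240 = 15633.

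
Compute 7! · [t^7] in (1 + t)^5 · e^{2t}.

The EGF product rule gives c_7 = Σ_{k_1+k_2=7} C(7; k_1,k_2) · ∏ g_i(k_i), where (1+t)^5 gives the falling factorial (5)_k; e^{2t} gives (2)^k.
g_1(k) for k = 0…7: 1, 5, 20, 60, 120, 120, 0, 0.
g_2(k) for k = 0…7: 1, 2, 4, 8, 16, 32, 64, 128.
c_7 = Σ_k C(7,k)·g_1(k)·g_2(7−k) = 1·1·128 + 7·5·64 + 21·20·32 + 35·60·16 + 35·120·8 + 21·120·4 = 128 + 2240 + 13440 + 33600 + 33600 + 10080 = 93088.

93088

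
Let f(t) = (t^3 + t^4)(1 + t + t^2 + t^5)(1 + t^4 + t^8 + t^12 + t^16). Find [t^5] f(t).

2

(t^3 + t^4) has coefficients 0,0,0,1,1 for degrees 0…4.
(1 + t + t^2 + t^5) has coefficients 1,1,1,0,0,1 for degrees 0…5.
Finally multiplying by (1 + t^4 + t^8 + t^12 + t^16), the product of all factors after the first has coefficients 1,1,1,0,1,2 for degrees 0…5.
[t^5] = 1·1 + 1·1 = 2.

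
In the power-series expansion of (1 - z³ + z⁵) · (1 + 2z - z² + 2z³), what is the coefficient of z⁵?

(1 - z³ + z⁵) has coefficients 1,0,0,-1,0,1 for degrees 0…5.
(1 + 2z - z² + 2z³) has coefficients 1,2,-1,2,0,0 for degrees 0…5.
[z⁵] = 1·0 − 1·(-1) + 1·1 = 2.

2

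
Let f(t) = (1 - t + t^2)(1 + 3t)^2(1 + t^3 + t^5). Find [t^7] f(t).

13

(1 - t + t^2) has coefficients 1,-1,1 for degrees 0…2.
(1 + 3t)^2 has coefficients 1,6,9,0,0,0,0,0 for degrees 0…7.
Finally multiplying by (1 + t^3 + t^5), the product of all factors after the first has coefficients 1,6,9,1,6,10,6,9 for degrees 0…7.
[t^7] = 1·9 − 1·6 + 1·10 = 13.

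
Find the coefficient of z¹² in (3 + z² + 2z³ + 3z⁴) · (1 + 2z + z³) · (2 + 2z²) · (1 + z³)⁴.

242

(3 + z² + 2z³ + 3z⁴) has coefficients 3,0,1,2,3 for degrees 0…4.
(1 + 2z + z³) has coefficients 1,2,0,1,0,0,0,0,0,0,0,0,0 for degrees 0…12.
Multiplying by (2 + 2z²) gives running coefficients 2,4,2,6,0,2,0,0,0,0,0,0,0 for degrees 0…12.
Finally multiplying by (1 + z³)⁴, the product of all factors after the first has coefficients 2,4,2,14,16,10,36,24,20,44,16,20,26 for degrees 0…12.
[z¹²] = 3·26 + 1·16 + 2·44 + 3·20 = 242.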